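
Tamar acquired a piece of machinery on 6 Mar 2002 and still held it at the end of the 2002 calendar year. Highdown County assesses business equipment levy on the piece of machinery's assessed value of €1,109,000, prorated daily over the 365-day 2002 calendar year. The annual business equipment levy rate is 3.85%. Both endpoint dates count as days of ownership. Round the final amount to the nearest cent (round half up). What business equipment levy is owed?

Days held (6 Mar – 31 Dec 2002): 301 out of 365
Tax = €1,109,000 × 3.85% × 301/365 = €35,209.9904

€35,209.99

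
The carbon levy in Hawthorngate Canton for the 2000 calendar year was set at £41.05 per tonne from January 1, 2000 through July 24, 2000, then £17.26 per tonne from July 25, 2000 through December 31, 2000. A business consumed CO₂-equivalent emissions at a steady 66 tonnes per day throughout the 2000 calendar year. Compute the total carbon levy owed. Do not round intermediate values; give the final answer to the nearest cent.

£740,381.40

January 1 – July 24, 2000: 206 days × 66 tonnes/day = 13,596 tonnes at £41.05/tonne → £558,115.80
July 25 – December 31, 2000: 160 days × 66 tonnes/day = 10,560 tonnes at £17.26/tonne → £182,265.60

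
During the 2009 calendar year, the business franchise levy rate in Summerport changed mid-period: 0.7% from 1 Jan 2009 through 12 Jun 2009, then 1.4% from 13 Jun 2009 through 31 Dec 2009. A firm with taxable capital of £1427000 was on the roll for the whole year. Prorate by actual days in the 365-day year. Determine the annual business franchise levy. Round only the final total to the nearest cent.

1 Jan – 12 Jun 2009: 163 days at 0.7% → £1427000 × 0.7% × 163/365 = £4460.8411
13 Jun – 31 Dec 2009: 202 days at 1.4% → £1427000 × 1.4% × 202/365 = £11056.3178
Total = £15517.1589

£15517.16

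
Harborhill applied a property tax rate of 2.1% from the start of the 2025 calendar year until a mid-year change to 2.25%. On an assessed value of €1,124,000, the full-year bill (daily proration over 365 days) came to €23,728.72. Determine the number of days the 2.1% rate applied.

Let d = days at the first rate; then 365 − d days at the second rate.
€1,124,000 × [2.1%·d + 2.25%·(365−d)] / 365 = €23,728.72
Solving gives d = 338, so the new rate took effect on 5 Dec 2025.

338 days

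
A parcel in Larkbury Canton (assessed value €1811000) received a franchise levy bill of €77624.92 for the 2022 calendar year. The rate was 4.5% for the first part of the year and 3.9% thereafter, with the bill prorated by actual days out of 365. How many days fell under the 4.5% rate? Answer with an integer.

Let d = days at the first rate; then 365 − d days at the second rate.
€1811000 × [4.5%·d + 3.9%·(365−d)] / 365 = €77624.92
Solving gives d = 235, so the new rate took effect on 24 August 2022.

235 days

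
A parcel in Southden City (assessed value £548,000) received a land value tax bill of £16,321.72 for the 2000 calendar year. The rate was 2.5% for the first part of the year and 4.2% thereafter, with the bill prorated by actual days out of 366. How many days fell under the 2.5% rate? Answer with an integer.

Let d = days at the first rate; then 366 − d days at the second rate.
£548,000 × [2.5%·d + 4.2%·(366−d)] / 366 = £16,321.72
Solving gives d = 263, so the new rate took effect on September 20, 2000.

263 days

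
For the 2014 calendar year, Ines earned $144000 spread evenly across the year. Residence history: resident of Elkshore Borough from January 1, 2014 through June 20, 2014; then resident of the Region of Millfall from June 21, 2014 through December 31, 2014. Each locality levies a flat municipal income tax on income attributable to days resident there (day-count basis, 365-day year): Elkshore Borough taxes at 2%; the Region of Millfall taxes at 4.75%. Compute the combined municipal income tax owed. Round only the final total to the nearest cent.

Elkshore Borough, January 1 – June 20, 2014: 171 days → $144000 × 2% × 171/365 = $1349.2603
The Region of Millfall, June 21 – December 31, 2014: 194 days → $144000 × 4.75% × 194/365 = $3635.5068
Total = $4984.7671

$4984.77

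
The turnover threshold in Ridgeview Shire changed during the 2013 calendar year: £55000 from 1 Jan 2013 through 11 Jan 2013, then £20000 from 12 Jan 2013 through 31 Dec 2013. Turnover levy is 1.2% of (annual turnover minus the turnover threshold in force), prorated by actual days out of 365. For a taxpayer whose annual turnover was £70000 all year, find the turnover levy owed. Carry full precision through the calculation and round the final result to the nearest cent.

£587.34

1 Jan – 11 Jan 2013: 11 days, exemption £55000 → (£70000 − £55000) × 1.2% × 11/365 = £5.4247
12 Jan – 31 Dec 2013: 354 days, exemption £20000 → (£70000 − £20000) × 1.2% × 354/365 = £581.9178
Total = £587.3425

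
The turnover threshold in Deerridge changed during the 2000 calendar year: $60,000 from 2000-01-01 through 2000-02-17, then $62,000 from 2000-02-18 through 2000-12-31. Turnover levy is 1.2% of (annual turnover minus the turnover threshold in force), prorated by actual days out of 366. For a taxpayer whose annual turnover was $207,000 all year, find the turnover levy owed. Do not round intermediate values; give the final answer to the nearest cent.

2000-01-01 to 2000-02-17: 48 days, exemption $60,000 → ($207,000 − $60,000) × 1.2% × 48/366 = $231.3443
2000-02-18 to 2000-12-31: 318 days, exemption $62,000 → ($207,000 − $62,000) × 1.2% × 318/366 = $1,511.8033
Total = $1,743.1475

$1,743.15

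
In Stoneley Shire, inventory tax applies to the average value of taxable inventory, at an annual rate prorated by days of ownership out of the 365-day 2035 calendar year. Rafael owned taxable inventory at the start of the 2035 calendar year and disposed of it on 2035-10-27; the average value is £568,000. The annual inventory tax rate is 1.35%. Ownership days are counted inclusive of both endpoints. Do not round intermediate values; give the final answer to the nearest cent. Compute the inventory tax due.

Days held (2035-01-01 to 2035-10-27): 300 out of 365
Tax = £568,000 × 1.35% × 300/365 = £6,302.4658

£6,302.47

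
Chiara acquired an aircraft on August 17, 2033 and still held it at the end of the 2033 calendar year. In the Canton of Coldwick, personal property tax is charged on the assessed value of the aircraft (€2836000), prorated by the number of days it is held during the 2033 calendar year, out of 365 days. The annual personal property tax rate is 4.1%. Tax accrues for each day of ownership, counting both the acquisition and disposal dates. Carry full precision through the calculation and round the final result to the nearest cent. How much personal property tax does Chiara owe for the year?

€43643.32

Days held (August 17 – December 31, 2033): 137 out of 365
Tax = €2836000 × 4.1% × 137/365 = €43643.3205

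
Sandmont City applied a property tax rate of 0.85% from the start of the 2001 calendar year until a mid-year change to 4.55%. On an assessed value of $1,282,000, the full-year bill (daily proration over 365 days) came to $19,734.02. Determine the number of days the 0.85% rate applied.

297 days

Let d = days at the first rate; then 365 − d days at the second rate.
$1,282,000 × [0.85%·d + 4.55%·(365−d)] / 365 = $19,734.02
Solving gives d = 297, so the new rate took effect on 25 Oct 2001.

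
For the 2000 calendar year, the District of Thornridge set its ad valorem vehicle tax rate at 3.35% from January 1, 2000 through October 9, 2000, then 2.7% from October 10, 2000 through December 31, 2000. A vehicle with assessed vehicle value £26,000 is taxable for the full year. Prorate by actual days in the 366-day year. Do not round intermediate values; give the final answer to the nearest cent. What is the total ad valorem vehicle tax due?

£832.67

January 1 – October 9, 2000: 283 days at 3.35% → £26,000 × 3.35% × 283/366 = £673.4781
October 10 – December 31, 2000: 83 days at 2.7% → £26,000 × 2.7% × 83/366 = £159.1967
Total = £832.6749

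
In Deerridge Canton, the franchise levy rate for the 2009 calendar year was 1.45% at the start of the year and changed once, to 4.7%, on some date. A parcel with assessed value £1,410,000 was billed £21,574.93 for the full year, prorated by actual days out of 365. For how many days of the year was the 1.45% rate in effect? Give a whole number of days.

356 days

Let d = days at the first rate; then 365 − d days at the second rate.
£1,410,000 × [1.45%·d + 4.7%·(365−d)] / 365 = £21,574.93
Solving gives d = 356, so the new rate took effect on December 23, 2009.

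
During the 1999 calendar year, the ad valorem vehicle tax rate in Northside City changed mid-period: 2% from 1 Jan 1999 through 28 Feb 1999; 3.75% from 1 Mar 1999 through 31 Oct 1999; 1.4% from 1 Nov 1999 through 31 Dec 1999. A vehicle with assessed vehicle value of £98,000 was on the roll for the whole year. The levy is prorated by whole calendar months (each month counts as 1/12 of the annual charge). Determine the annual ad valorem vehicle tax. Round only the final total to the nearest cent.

1 Jan – 28 Feb 1999: 2 months at 2% → £98,000 × 2% × 2/12 = £326.6667
1 Mar – 31 Oct 1999: 8 months at 3.75% → £98,000 × 3.75% × 8/12 = £2,450.0000
1 Nov – 31 Dec 1999: 2 months at 1.4% → £98,000 × 1.4% × 2/12 = £228.6667
Total = £3,005.3333

£3,005.33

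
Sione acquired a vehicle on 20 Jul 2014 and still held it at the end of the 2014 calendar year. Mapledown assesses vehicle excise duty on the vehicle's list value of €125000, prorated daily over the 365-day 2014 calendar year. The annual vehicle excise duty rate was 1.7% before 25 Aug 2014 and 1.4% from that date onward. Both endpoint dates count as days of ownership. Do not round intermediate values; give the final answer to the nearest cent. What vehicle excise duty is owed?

€828.08

20 Jul – 24 Aug 2014: 36 days at 1.7% → €125000 × 1.7% × 36/365 = €209.5890
25 Aug – 31 Dec 2014: 129 days at 1.4% → €125000 × 1.4% × 129/365 = €618.4932
Total = €828.0822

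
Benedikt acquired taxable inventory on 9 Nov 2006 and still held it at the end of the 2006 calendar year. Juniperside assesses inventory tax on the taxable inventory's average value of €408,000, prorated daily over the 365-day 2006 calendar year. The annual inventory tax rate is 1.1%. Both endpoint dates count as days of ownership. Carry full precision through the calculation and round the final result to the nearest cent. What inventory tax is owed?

€651.68

Days held (9 Nov – 31 Dec 2006): 53 out of 365
Tax = €408,000 × 1.1% × 53/365 = €651.6822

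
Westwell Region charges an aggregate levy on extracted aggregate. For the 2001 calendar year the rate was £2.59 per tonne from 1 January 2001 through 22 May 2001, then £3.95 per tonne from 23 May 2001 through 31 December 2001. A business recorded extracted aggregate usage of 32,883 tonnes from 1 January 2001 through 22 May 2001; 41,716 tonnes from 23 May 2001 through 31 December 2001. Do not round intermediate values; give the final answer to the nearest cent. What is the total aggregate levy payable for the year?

£249945.17

1 January – 22 May 2001: 32,883 tonnes at £2.59/tonne → £85166.97
23 May – 31 December 2001: 41,716 tonnes at £3.95/tonne → £164778.20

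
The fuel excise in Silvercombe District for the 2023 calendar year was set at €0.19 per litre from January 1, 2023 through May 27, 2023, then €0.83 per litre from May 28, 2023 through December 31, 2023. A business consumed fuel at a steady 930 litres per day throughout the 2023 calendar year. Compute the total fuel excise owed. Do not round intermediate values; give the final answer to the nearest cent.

€194249.10

January 1 – May 27, 2023: 147 days × 930 litres/day = 136,710 litres at €0.19/litre → €25974.90
May 28 – December 31, 2023: 218 days × 930 litres/day = 202,740 litres at €0.83/litre → €168274.20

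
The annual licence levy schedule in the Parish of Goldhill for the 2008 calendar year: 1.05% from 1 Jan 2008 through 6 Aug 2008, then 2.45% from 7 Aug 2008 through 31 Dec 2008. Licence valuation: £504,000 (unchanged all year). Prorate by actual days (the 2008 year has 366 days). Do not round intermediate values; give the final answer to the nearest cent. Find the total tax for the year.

1 Jan – 6 Aug 2008: 219 days at 1.05% → £504,000 × 1.05% × 219/366 = £3,166.5246
7 Aug – 31 Dec 2008: 147 days at 2.45% → £504,000 × 2.45% × 147/366 = £4,959.4426
Total = £8,125.9672

£8,125.97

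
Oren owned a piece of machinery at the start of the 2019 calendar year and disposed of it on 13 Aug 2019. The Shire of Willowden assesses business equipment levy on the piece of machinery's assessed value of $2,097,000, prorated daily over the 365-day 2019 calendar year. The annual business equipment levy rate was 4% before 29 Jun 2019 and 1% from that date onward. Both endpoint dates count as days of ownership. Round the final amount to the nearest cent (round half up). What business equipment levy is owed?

$43,778.47

1 Jan – 28 Jun 2019: 179 days at 4% → $2,097,000 × 4% × 179/365 = $41,135.6712
29 Jun – 13 Aug 2019: 46 days at 1% → $2,097,000 × 1% × 46/365 = $2,642.7945
Total = $43,778.4658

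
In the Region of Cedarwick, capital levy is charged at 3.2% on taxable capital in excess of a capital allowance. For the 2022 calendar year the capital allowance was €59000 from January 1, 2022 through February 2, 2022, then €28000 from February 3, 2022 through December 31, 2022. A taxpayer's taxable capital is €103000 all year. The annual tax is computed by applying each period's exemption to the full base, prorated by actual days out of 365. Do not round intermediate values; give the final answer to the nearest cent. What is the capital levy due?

January 1 – February 2, 2022: 33 days, exemption €59000 → (€103000 − €59000) × 3.2% × 33/365 = €127.2986
February 3 – December 31, 2022: 332 days, exemption €28000 → (€103000 − €28000) × 3.2% × 332/365 = €2183.0137
Total = €2310.3123

€2310.31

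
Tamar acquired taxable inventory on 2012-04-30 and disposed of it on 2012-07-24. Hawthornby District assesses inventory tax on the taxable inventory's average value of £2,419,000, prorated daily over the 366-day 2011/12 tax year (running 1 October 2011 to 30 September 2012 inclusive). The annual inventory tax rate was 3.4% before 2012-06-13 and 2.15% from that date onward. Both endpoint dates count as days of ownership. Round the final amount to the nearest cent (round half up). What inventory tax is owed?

£15,855.69

2012-04-30 to 2012-06-12: 44 days at 3.4% → £2,419,000 × 3.4% × 44/366 = £9,887.4973
2012-06-13 to 2012-07-24: 42 days at 2.15% → £2,419,000 × 2.15% × 42/366 = £5,968.1885
Total = £15,855.6858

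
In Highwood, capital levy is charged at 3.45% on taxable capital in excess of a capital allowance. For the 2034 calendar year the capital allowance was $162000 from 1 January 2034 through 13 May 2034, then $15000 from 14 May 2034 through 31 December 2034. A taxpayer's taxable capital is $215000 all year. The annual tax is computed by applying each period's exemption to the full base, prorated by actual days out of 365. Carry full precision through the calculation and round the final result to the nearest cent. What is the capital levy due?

$5052.03

1 January – 13 May 2034: 133 days, exemption $162000 → ($215000 − $162000) × 3.45% × 133/365 = $666.2753
14 May – 31 December 2034: 232 days, exemption $15000 → ($215000 − $15000) × 3.45% × 232/365 = $4385.7534
Total = $5052.0288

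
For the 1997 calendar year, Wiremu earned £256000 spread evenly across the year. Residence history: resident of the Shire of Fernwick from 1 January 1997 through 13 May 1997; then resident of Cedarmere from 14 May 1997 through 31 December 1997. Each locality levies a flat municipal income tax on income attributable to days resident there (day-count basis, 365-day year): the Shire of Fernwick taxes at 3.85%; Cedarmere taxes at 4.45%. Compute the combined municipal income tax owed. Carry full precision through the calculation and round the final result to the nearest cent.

The Shire of Fernwick, 1 January – 13 May 1997: 133 days → £256000 × 3.85% × 133/365 = £3591.3644
Cedarmere, 14 May – 31 December 1997: 232 days → £256000 × 4.45% × 232/365 = £7240.9425
Total = £10832.3068

£10832.31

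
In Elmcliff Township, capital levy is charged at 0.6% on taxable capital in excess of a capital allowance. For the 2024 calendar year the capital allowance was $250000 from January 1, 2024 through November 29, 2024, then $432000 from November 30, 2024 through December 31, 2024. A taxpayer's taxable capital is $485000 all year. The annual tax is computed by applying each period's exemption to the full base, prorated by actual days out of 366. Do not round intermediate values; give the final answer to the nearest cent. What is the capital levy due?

$1314.52

January 1 – November 29, 2024: 334 days, exemption $250000 → ($485000 − $250000) × 0.6% × 334/366 = $1286.7213
November 30 – December 31, 2024: 32 days, exemption $432000 → ($485000 − $432000) × 0.6% × 32/366 = $27.8033
Total = $1314.5246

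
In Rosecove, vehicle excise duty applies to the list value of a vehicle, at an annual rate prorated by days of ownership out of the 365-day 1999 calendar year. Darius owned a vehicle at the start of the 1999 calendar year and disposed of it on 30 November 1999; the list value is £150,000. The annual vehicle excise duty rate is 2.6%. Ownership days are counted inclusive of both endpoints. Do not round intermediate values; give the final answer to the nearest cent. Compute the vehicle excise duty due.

£3,568.77

Days held (1 January – 30 November 1999): 334 out of 365
Tax = £150,000 × 2.6% × 334/365 = £3,568.7671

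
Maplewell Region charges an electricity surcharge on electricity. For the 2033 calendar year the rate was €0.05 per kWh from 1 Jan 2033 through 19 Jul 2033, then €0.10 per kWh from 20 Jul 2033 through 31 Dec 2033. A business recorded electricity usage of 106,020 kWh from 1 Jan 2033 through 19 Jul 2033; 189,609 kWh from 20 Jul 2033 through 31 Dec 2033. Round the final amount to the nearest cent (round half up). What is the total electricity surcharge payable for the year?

€24,261.90

1 Jan – 19 Jul 2033: 106,020 kWh at €0.05/kWh → €5,301.00
20 Jul – 31 Dec 2033: 189,609 kWh at €0.10/kWh → €18,960.90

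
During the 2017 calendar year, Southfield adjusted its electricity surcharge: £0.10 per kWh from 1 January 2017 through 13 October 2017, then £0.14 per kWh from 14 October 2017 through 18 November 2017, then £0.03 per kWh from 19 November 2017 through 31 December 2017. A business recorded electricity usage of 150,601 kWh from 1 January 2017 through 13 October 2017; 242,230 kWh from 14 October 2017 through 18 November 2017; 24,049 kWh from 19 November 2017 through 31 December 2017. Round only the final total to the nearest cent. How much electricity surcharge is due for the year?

£49,693.77

1 January – 13 October 2017: 150,601 kWh at £0.10/kWh → £15,060.10
14 October – 18 November 2017: 242,230 kWh at £0.14/kWh → £33,912.20
19 November – 31 December 2017: 24,049 kWh at £0.03/kWh → £721.47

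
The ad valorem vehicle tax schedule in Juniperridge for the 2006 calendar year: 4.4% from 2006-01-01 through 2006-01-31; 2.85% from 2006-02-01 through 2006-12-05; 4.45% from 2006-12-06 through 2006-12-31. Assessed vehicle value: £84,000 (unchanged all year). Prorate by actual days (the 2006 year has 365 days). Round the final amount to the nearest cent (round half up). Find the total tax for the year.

2006-01-01 to 2006-01-31: 31 days at 4.4% → £84,000 × 4.4% × 31/365 = £313.9068
2006-02-01 to 2006-12-05: 308 days at 2.85% → £84,000 × 2.85% × 308/365 = £2,020.1425
2006-12-06 to 2006-12-31: 26 days at 4.45% → £84,000 × 4.45% × 26/365 = £266.2685
Total = £2,600.3178

£2,600.32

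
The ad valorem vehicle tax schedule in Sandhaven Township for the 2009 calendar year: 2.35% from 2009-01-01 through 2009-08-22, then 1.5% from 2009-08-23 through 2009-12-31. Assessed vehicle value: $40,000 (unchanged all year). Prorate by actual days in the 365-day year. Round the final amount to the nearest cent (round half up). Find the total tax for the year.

$817.97

2009-01-01 to 2009-08-22: 234 days at 2.35% → $40,000 × 2.35% × 234/365 = $602.6301
2009-08-23 to 2009-12-31: 131 days at 1.5% → $40,000 × 1.5% × 131/365 = $215.3425
Total = $817.9726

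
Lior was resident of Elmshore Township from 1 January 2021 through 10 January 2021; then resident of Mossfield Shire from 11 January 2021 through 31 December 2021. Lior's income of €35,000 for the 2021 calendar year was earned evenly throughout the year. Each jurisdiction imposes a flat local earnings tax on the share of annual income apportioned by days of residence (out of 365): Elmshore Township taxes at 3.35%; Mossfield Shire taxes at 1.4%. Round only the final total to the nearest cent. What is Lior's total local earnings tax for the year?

€508.70

Elmshore Township, 1 January – 10 January 2021: 10 days → €35,000 × 3.35% × 10/365 = €32.1233
Mossfield Shire, 11 January – 31 December 2021: 355 days → €35,000 × 1.4% × 355/365 = €476.5753
Total = €508.6986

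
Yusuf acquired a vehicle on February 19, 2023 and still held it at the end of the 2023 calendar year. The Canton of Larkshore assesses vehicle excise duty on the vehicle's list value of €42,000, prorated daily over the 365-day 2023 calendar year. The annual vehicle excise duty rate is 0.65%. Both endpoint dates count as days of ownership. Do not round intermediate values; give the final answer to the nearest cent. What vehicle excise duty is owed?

€236.35

Days held (February 19 – December 31, 2023): 316 out of 365
Tax = €42,000 × 0.65% × 316/365 = €236.3507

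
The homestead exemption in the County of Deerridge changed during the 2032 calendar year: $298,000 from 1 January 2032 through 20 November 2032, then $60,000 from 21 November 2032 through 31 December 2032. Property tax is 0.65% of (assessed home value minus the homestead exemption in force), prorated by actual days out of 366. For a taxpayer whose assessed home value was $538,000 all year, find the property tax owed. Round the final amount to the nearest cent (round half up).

$1,733.30

1 January – 20 November 2032: 325 days, exemption $298,000 → ($538,000 − $298,000) × 0.65% × 325/366 = $1,385.2459
21 November – 31 December 2032: 41 days, exemption $60,000 → ($538,000 − $60,000) × 0.65% × 41/366 = $348.0519
Total = $1,733.2978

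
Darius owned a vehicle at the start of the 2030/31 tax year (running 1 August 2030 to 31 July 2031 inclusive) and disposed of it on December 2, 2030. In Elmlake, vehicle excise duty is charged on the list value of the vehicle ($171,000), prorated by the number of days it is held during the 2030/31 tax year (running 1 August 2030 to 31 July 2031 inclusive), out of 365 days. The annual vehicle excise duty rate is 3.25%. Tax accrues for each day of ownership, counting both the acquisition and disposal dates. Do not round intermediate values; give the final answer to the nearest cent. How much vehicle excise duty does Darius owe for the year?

$1,888.03

Days held (August 1 – December 2, 2030): 124 out of 365
Tax = $171,000 × 3.25% × 124/365 = $1,888.0274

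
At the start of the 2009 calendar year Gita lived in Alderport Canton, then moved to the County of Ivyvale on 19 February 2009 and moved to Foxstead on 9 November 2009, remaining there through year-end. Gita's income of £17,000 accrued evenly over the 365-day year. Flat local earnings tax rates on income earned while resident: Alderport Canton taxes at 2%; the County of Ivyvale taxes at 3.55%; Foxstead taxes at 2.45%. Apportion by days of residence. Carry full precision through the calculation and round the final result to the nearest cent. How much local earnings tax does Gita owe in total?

Alderport Canton, 1 January – 18 February 2009: 49 days → £17,000 × 2% × 49/365 = £45.6438
The County of Ivyvale, 19 February – 8 November 2009: 263 days → £17,000 × 3.55% × 263/365 = £434.8507
Foxstead, 9 November – 31 December 2009: 53 days → £17,000 × 2.45% × 53/365 = £60.4781
Total = £540.9726

£540.97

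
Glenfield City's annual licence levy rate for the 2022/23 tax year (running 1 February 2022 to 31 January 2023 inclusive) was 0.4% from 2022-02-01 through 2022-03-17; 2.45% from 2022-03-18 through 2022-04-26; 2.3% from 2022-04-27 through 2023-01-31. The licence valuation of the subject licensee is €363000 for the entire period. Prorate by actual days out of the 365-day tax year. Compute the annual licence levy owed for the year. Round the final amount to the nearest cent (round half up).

2022-02-01 to 2022-03-17: 45 days at 0.4% → €363000 × 0.4% × 45/365 = €179.0137
2022-03-18 to 2022-04-26: 40 days at 2.45% → €363000 × 2.45% × 40/365 = €974.6301
2022-04-27 to 2023-01-31: 280 days at 2.3% → €363000 × 2.3% × 280/365 = €6404.7123
Total = €7558.3562

€7558.36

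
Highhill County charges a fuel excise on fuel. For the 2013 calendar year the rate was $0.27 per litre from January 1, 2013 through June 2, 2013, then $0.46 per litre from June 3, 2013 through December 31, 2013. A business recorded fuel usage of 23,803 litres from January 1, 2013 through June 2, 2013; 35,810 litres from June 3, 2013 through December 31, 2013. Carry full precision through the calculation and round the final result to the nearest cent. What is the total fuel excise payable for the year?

$22899.41

January 1 – June 2, 2013: 23,803 litres at $0.27/litre → $6426.81
June 3 – December 31, 2013: 35,810 litres at $0.46/litre → $16472.60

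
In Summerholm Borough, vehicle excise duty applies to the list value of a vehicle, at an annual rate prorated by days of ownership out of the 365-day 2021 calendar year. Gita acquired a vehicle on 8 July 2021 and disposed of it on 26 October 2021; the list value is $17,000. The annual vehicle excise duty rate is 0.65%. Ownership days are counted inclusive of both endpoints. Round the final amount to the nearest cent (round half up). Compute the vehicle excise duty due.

Days held (8 July – 26 October 2021): 111 out of 365
Tax = $17,000 × 0.65% × 111/365 = $33.6041

$33.60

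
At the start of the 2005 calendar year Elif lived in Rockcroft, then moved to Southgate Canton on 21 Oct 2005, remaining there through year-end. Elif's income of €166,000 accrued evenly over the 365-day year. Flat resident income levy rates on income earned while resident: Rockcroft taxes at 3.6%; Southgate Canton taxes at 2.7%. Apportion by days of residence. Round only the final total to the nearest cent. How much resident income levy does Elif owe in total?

Rockcroft, 1 Jan – 20 Oct 2005: 293 days → €166,000 × 3.6% × 293/365 = €4,797.1726
Southgate Canton, 21 Oct – 31 Dec 2005: 72 days → €166,000 × 2.7% × 72/365 = €884.1205
Total = €5,681.2932

€5,681.29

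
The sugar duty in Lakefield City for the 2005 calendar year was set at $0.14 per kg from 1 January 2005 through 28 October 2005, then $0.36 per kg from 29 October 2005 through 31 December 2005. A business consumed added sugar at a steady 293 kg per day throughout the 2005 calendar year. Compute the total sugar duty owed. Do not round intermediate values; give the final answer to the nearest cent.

1 January – 28 October 2005: 301 days × 293 kg/day = 88,193 kg at $0.14/kg → $12,347.02
29 October – 31 December 2005: 64 days × 293 kg/day = 18,752 kg at $0.36/kg → $6,750.72

$19,097.74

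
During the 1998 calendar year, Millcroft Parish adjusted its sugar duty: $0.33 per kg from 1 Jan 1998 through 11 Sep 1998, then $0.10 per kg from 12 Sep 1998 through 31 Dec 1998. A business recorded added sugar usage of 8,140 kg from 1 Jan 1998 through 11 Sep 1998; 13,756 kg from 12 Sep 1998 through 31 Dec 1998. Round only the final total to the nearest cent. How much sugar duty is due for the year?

1 Jan – 11 Sep 1998: 8,140 kg at $0.33/kg → $2,686.20
12 Sep – 31 Dec 1998: 13,756 kg at $0.10/kg → $1,375.60

$4,061.80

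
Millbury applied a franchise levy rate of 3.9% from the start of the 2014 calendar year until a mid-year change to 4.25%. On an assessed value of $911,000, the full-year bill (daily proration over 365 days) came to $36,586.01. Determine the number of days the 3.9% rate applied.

244 days

Let d = days at the first rate; then 365 − d days at the second rate.
$911,000 × [3.9%·d + 4.25%·(365−d)] / 365 = $36,586.01
Solving gives d = 244, so the new rate took effect on September 2, 2014.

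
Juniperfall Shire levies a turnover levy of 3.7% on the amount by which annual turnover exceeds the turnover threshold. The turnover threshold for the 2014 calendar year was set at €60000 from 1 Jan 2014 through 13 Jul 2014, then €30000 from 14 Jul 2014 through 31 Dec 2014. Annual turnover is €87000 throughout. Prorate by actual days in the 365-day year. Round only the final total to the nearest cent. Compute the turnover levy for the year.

€1519.03

1 Jan – 13 Jul 2014: 194 days, exemption €60000 → (€87000 − €60000) × 3.7% × 194/365 = €530.9753
14 Jul – 31 Dec 2014: 171 days, exemption €30000 → (€87000 − €30000) × 3.7% × 171/365 = €988.0521
Total = €1519.0274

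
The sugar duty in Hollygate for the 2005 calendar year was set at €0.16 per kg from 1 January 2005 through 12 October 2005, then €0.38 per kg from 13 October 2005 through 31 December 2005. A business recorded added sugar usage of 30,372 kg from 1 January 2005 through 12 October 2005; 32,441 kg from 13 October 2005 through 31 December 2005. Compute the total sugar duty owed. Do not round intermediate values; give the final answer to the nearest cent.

€17187.10

1 January – 12 October 2005: 30,372 kg at €0.16/kg → €4859.52
13 October – 31 December 2005: 32,441 kg at €0.38/kg → €12327.58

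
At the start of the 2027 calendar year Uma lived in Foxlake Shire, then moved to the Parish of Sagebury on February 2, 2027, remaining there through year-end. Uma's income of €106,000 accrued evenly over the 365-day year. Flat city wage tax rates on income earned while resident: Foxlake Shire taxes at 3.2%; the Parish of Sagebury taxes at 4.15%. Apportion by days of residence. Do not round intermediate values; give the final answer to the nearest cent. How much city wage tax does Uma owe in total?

Foxlake Shire, January 1 – February 1, 2027: 32 days → €106,000 × 3.2% × 32/365 = €297.3808
The Parish of Sagebury, February 2 – December 31, 2027: 333 days → €106,000 × 4.15% × 333/365 = €4,013.3342
Total = €4,310.7151

€4,310.72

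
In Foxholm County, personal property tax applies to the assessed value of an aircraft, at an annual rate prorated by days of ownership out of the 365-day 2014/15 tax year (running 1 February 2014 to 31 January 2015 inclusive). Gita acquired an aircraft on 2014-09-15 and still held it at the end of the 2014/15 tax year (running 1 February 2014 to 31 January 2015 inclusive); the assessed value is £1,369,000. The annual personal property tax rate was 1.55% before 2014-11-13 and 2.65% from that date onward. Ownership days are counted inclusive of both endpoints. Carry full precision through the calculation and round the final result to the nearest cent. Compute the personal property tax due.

£11,381.45

2014-09-15 to 2014-11-12: 59 days at 1.55% → £1,369,000 × 1.55% × 59/365 = £3,430.0014
2014-11-13 to 2015-01-31: 80 days at 2.65% → £1,369,000 × 2.65% × 80/365 = £7,951.4521
Total = £11,381.4534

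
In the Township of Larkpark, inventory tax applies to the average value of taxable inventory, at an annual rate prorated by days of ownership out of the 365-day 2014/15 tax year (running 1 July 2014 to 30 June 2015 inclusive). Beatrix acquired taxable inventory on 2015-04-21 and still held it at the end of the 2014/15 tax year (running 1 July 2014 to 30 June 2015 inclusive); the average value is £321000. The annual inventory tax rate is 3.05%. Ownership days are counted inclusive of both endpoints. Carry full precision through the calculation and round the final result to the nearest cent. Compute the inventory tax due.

Days held (2015-04-21 to 2015-06-30): 71 out of 365
Tax = £321000 × 3.05% × 71/365 = £1904.4534

£1904.45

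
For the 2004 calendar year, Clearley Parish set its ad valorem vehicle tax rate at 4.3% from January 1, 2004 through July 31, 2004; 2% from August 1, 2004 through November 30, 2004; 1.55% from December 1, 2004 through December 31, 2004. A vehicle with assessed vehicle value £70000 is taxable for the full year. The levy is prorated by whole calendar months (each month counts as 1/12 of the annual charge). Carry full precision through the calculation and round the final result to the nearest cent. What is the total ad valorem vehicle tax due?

January 1 – July 31, 2004: 7 months at 4.3% → £70000 × 4.3% × 7/12 = £1755.8333
August 1 – November 30, 2004: 4 months at 2% → £70000 × 2% × 4/12 = £466.6667
December 1 – December 31, 2004: 1 month at 1.55% → £70000 × 1.55% × 1/12 = £90.4167
Total = £2312.9167

£2312.92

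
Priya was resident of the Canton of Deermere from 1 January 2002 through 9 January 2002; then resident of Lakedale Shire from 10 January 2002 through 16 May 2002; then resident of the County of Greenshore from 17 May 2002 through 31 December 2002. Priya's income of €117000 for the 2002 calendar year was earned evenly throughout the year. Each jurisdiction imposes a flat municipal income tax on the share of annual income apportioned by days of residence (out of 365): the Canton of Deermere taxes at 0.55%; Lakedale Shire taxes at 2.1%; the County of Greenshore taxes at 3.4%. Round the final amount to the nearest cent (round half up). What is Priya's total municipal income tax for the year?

The Canton of Deermere, 1 January – 9 January 2002: 9 days → €117000 × 0.55% × 9/365 = €15.8671
Lakedale Shire, 10 January – 16 May 2002: 127 days → €117000 × 2.1% × 127/365 = €854.9014
The County of Greenshore, 17 May – 31 December 2002: 229 days → €117000 × 3.4% × 229/365 = €2495.7863
Total = €3366.5548

€3366.55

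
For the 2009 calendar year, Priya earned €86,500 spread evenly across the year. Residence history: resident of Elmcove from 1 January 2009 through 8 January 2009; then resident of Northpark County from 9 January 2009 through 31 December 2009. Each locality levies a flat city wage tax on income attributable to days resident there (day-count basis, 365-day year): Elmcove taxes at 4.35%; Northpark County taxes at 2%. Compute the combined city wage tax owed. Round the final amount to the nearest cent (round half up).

€1,774.55

Elmcove, 1 January – 8 January 2009: 8 days → €86,500 × 4.35% × 8/365 = €82.4712
Northpark County, 9 January – 31 December 2009: 357 days → €86,500 × 2% × 357/365 = €1,692.0822
Total = €1,774.5534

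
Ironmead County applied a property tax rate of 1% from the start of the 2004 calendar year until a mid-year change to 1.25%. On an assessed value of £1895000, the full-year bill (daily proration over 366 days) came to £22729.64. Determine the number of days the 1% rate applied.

Let d = days at the first rate; then 366 − d days at the second rate.
£1895000 × [1%·d + 1.25%·(366−d)] / 366 = £22729.64
Solving gives d = 74, so the new rate took effect on 15 March 2004.

74 days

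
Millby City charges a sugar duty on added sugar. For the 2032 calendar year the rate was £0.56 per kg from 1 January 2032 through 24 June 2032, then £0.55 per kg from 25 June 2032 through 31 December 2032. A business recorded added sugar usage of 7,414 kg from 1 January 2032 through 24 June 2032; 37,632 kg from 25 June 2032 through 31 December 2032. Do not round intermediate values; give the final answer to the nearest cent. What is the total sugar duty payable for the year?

£24,849.44

1 January – 24 June 2032: 7,414 kg at £0.56/kg → £4,151.84
25 June – 31 December 2032: 37,632 kg at £0.55/kg → £20,697.60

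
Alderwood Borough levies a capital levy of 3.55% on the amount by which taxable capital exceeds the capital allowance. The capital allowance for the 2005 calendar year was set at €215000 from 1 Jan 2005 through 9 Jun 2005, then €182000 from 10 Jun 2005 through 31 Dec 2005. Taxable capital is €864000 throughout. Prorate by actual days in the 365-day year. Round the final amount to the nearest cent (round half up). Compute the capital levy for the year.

€23697.47

1 Jan – 9 Jun 2005: 160 days, exemption €215000 → (€864000 − €215000) × 3.55% × 160/365 = €10099.5068
10 Jun – 31 Dec 2005: 205 days, exemption €182000 → (€864000 − €182000) × 3.55% × 205/365 = €13597.9589
Total = €23697.4658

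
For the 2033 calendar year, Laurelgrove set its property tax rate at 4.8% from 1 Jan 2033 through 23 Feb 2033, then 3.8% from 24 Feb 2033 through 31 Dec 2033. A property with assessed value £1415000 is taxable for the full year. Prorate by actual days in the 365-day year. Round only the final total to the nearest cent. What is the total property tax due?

1 Jan – 23 Feb 2033: 54 days at 4.8% → £1415000 × 4.8% × 54/365 = £10048.4384
24 Feb – 31 Dec 2033: 311 days at 3.8% → £1415000 × 3.8% × 311/365 = £45814.9863
Total = £55863.4247

£55863.42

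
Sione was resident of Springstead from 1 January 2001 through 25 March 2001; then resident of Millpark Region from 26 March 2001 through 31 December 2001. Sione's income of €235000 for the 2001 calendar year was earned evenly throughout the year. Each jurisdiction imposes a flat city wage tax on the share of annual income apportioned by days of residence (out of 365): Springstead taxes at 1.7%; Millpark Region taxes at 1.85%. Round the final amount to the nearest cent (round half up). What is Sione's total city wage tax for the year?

€4266.38

Springstead, 1 January – 25 March 2001: 84 days → €235000 × 1.7% × 84/365 = €919.3973
Millpark Region, 26 March – 31 December 2001: 281 days → €235000 × 1.85% × 281/365 = €3346.9795
Total = €4266.3767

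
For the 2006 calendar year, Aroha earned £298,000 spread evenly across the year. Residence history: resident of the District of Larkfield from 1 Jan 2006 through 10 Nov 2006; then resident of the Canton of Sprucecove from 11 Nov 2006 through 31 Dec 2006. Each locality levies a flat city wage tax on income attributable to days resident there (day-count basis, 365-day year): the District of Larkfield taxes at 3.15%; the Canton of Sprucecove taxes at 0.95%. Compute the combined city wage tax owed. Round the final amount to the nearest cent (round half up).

£8,470.96

The District of Larkfield, 1 Jan – 10 Nov 2006: 314 days → £298,000 × 3.15% × 314/365 = £8,075.3918
The Canton of Sprucecove, 11 Nov – 31 Dec 2006: 51 days → £298,000 × 0.95% × 51/365 = £395.5644
Total = £8,470.9562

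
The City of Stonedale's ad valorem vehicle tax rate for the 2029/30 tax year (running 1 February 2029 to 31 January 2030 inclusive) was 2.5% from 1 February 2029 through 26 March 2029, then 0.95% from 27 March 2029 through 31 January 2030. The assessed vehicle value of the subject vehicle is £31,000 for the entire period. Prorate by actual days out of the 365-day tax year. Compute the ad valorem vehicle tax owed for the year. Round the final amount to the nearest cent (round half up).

1 February – 26 March 2029: 54 days at 2.5% → £31,000 × 2.5% × 54/365 = £114.6575
27 March 2029 – 31 January 2030: 311 days at 0.95% → £31,000 × 0.95% × 311/365 = £250.9301
Total = £365.5877

£365.59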